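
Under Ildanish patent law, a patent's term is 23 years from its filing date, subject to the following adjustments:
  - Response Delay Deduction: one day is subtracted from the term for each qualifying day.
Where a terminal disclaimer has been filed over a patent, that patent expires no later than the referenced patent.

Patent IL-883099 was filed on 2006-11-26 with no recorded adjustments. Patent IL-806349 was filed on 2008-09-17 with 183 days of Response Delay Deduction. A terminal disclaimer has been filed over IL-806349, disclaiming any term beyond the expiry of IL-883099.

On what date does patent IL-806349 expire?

2029-11-26

Natural term of IL-806349:
  Base: filing + 23 years → 17 September 2031.
  Response Delay Deduction: −183 days → 18 March 2031.
Expiry of referenced patent IL-883099:
  Base: filing + 23 years → 26 November 2029.
Terminal disclaimer: IL-806349 expires on the earlier of 18 March 2031 and 26 November 2029.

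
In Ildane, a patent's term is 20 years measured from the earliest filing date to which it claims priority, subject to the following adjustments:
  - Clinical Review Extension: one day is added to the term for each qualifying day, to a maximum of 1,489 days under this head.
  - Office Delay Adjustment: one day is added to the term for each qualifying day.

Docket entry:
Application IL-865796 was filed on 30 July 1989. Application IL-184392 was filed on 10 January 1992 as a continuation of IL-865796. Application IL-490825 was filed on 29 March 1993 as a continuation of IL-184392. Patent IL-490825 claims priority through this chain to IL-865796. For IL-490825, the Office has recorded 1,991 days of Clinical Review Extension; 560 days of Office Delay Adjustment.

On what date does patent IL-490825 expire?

Earliest priority filing: 30 July 1989.
Base term: 30 July 1989 + 20 years → 30 July 2009.
Clinical Review Extension: 1991 days claimed exceeds the 1489-day cap, so +1489 days → 27 August 2013.
Office Delay Adjustment: +560 days → 10 March 2015.

March 10, 2015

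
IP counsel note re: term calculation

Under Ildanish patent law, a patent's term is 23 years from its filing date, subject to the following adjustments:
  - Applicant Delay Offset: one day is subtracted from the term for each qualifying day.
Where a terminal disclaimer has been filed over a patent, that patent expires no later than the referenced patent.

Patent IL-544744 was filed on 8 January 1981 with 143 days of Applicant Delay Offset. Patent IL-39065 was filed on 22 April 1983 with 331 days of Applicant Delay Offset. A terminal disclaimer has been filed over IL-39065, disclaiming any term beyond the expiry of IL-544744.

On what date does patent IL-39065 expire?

August 18, 2003

Natural term of IL-39065:
  Base: filing + 23 years → 22 April 2006.
  Applicant Delay Offset: −331 days → 26 May 2005.
Expiry of referenced patent IL-544744:
  Base: filing + 23 years → 8 January 2004.
  Applicant Delay Offset: −143 days → 18 August 2003.
Terminal disclaimer: IL-39065 expires on the earlier of 26 May 2005 and 18 August 2003.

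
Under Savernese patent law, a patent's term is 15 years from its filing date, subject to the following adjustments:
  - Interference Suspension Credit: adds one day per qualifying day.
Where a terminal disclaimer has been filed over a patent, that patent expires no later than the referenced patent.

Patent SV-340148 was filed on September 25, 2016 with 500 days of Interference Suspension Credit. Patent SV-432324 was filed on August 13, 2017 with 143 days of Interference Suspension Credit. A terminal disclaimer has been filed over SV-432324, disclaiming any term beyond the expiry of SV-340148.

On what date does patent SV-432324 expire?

Natural term of SV-432324:
  Base: filing + 15 years → 13 August 2032.
  Interference Suspension Credit: +143 days → 3 January 2033.
Expiry of referenced patent SV-340148:
  Base: filing + 15 years → 25 September 2031.
  Interference Suspension Credit: +500 days → 6 February 2033.
Terminal disclaimer: SV-432324 expires on the earlier of 3 January 2033 and 6 February 2033.

January 3, 2033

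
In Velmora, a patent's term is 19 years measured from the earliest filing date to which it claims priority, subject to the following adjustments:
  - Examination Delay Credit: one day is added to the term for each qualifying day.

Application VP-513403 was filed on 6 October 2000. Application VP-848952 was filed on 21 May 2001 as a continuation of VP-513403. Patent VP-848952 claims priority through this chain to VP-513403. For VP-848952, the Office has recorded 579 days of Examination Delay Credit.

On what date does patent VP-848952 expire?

2021-05-07

Earliest priority filing: 6 October 2000.
Base term: 6 October 2000 + 19 years → 6 October 2019.
Examination Delay Credit: +579 days → 7 May 2021.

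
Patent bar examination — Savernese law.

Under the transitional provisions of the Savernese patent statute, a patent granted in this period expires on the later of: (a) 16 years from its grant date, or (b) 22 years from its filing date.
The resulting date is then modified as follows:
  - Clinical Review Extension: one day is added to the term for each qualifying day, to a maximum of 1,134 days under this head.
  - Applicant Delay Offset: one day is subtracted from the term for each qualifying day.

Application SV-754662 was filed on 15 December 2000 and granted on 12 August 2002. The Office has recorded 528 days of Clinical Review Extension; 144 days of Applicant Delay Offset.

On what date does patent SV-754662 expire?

January 3, 2024

(a) grant + 16 years → 12 August 2018.
(b) filing + 22 years → 15 December 2022.
Later of the two: 15 December 2022.
Clinical Review Extension: 528 days (within the 1134-day cap) → +528 days → 26 May 2024.
Applicant Delay Offset: −144 days → 3 January 2024.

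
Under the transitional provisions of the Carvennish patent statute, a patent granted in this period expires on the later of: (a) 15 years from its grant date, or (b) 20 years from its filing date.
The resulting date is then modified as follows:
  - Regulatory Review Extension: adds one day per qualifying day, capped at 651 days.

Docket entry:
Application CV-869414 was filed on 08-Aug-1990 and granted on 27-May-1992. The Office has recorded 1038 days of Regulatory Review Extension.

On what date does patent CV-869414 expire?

(a) grant + 15 years → 27 May 2007.
(b) filing + 20 years → 8 August 2010.
Later of the two: 8 August 2010.
Regulatory Review Extension: 1038 days claimed exceeds the 651-day cap, so +651 days → 20 May 2012.

May 20, 2012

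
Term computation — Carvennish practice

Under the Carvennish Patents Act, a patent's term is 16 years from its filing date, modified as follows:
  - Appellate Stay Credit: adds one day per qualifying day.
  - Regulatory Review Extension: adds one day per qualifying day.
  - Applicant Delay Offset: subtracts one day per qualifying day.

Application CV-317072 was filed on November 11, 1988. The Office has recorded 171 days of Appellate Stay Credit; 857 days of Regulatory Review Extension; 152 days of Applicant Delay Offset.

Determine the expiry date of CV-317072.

April 6, 2007

Base term: filing date + 16 years → 11 November 2004.
Appellate Stay Credit: +171 days → 1 May 2005.
Regulatory Review Extension: +857 days → 5 September 2007.
Applicant Delay Offset: −152 days → 6 April 2007.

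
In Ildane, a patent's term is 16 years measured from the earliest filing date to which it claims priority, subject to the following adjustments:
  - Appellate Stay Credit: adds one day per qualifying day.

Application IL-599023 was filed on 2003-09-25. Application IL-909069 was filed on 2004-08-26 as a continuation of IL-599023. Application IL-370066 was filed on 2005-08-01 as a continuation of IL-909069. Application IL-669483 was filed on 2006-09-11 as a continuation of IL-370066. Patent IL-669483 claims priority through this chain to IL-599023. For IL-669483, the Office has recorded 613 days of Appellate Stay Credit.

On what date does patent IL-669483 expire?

Earliest priority filing: 25 September 2003.
Base term: 25 September 2003 + 16 years → 25 September 2019.
Appellate Stay Credit: +613 days → 30 May 2021.

2021-05-30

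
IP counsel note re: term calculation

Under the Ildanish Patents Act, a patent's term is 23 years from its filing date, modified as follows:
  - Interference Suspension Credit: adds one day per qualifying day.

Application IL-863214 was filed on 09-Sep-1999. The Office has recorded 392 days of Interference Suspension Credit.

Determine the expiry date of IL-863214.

Base term: filing date + 23 years → 9 September 2022.
Interference Suspension Credit: +392 days → 6 October 2023.

October 6, 2023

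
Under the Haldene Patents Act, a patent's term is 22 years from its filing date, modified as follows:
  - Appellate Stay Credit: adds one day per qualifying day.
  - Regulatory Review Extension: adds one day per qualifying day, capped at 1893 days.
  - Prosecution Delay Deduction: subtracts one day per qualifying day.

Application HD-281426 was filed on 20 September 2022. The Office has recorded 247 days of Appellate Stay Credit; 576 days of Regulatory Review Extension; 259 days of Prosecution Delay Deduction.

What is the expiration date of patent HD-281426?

2046-04-07

Base term: filing date + 22 years → 20 September 2044.
Appellate Stay Credit: +247 days → 25 May 2045.
Regulatory Review Extension: 576 days (within the 1893-day cap) → +576 days → 22 December 2046.
Prosecution Delay Deduction: −259 days → 7 April 2046.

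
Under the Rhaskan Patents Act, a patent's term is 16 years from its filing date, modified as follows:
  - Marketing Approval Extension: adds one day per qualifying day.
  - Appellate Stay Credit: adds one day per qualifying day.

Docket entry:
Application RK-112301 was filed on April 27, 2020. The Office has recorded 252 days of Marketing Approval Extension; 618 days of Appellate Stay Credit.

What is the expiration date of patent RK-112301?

September 14, 2038

Base term: filing date + 16 years → 27 April 2036.
Marketing Approval Extension: +252 days → 4 January 2037.
Appellate Stay Credit: +618 days → 14 September 2038.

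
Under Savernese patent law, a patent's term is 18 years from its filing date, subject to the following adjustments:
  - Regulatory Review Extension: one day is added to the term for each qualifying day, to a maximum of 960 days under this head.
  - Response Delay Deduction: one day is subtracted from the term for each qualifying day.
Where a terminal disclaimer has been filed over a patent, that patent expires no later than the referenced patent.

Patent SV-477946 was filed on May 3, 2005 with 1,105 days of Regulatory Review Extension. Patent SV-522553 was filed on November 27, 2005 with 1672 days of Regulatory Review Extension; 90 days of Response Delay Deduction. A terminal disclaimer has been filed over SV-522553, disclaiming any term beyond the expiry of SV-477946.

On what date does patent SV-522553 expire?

December 18, 2025

Natural term of SV-522553:
  Base: filing + 18 years → 27 November 2023.
  Regulatory Review Extension: 1672 days claimed exceeds the 960-day cap, so +960 days → 14 July 2026.
  Response Delay Deduction: −90 days → 15 April 2026.
Expiry of referenced patent SV-477946:
  Base: filing + 18 years → 3 May 2023.
  Regulatory Review Extension: 1105 days claimed exceeds the 960-day cap, so +960 days → 18 December 2025.
Terminal disclaimer: SV-522553 expires on the earlier of 15 April 2026 and 18 December 2025.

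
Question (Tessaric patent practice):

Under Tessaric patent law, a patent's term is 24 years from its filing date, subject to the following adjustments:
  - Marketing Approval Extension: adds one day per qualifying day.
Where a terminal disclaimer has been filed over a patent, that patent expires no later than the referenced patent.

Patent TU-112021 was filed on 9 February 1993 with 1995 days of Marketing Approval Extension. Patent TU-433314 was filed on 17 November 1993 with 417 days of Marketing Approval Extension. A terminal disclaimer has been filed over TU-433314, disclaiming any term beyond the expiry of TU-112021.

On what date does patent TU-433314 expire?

Natural term of TU-433314:
  Base: filing + 24 years → 17 November 2017.
  Marketing Approval Extension: +417 days → 8 January 2019.
Expiry of referenced patent TU-112021:
  Base: filing + 24 years → 9 February 2017.
  Marketing Approval Extension: +1995 days → 28 July 2022.
Terminal disclaimer: TU-433314 expires on the earlier of 8 January 2019 and 28 July 2022.

January 8, 2019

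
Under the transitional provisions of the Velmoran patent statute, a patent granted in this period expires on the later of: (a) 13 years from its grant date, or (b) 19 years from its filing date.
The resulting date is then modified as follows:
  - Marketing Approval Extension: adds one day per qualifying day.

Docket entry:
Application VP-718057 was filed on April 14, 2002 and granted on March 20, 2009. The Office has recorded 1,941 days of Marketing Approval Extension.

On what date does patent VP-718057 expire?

(a) grant + 13 years → 20 March 2022.
(b) filing + 19 years → 14 April 2021.
Later of the two: 20 March 2022.
Marketing Approval Extension: +1941 days → 13 July 2027.

July 13, 2027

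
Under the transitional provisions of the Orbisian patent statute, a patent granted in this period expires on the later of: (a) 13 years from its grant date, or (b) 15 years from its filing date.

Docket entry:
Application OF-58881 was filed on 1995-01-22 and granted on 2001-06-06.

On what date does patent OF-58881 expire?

(a) grant + 13 years → 6 June 2014.
(b) filing + 15 years → 22 January 2010.
Later of the two: 6 June 2014.

2014-06-06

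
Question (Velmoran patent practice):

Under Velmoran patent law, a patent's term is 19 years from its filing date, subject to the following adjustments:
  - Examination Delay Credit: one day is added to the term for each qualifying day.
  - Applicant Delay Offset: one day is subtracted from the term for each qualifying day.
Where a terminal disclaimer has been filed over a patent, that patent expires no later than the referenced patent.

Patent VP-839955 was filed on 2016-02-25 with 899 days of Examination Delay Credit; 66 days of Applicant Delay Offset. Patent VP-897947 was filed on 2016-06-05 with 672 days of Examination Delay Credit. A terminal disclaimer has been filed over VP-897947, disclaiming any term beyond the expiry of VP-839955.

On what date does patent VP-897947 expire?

2037-04-07

Natural term of VP-897947:
  Base: filing + 19 years → 5 June 2035.
  Examination Delay Credit: +672 days → 7 April 2037.
Expiry of referenced patent VP-839955:
  Base: filing + 19 years → 25 February 2035.
  Examination Delay Credit: +899 days → 12 August 2037.
  Applicant Delay Offset: −66 days → 7 June 2037.
Terminal disclaimer: VP-897947 expires on the earlier of 7 April 2037 and 7 June 2037.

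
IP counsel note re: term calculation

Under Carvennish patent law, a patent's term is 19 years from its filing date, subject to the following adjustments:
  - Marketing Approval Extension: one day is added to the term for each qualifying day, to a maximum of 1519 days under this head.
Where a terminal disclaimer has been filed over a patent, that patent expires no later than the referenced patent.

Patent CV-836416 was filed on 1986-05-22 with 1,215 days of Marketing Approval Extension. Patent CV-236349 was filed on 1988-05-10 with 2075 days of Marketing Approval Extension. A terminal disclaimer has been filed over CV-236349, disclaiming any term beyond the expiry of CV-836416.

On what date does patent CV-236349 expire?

2008-09-18

Natural term of CV-236349:
  Base: filing + 19 years → 10 May 2007.
  Marketing Approval Extension: 2075 days claimed exceeds the 1519-day cap, so +1519 days → 7 July 2011.
Expiry of referenced patent CV-836416:
  Base: filing + 19 years → 22 May 2005.
  Marketing Approval Extension: 1215 days (within the 1519-day cap) → +1215 days → 18 September 2008.
Terminal disclaimer: CV-236349 expires on the earlier of 7 July 2011 and 18 September 2008.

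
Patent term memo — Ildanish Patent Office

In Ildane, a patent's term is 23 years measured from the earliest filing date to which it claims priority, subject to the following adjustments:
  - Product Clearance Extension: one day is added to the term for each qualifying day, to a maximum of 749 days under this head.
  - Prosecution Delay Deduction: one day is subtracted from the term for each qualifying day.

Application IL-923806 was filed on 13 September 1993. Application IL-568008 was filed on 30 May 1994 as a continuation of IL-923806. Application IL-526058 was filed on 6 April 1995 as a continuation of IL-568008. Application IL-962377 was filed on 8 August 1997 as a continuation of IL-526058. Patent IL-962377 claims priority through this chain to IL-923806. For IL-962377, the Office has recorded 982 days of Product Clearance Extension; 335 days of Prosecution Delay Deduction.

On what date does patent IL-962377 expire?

November 1, 2017

Earliest priority filing: 13 September 1993.
Base term: 13 September 1993 + 23 years → 13 September 2016.
Product Clearance Extension: 982 days claimed exceeds the 749-day cap, so +749 days → 2 October 2018.
Prosecution Delay Deduction: −335 days → 1 November 2017.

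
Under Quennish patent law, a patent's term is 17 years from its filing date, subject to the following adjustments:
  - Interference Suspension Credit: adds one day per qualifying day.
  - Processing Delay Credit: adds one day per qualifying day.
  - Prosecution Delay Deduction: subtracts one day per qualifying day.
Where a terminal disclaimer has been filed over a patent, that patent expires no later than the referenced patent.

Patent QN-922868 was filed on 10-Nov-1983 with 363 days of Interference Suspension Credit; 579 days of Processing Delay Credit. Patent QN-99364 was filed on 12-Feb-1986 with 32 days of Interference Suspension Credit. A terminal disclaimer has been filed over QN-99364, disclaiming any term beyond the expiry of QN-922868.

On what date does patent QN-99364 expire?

Natural term of QN-99364:
  Base: filing + 17 years → 12 February 2003.
  Interference Suspension Credit: +32 days → 16 March 2003.
Expiry of referenced patent QN-922868:
  Base: filing + 17 years → 10 November 2000.
  Interference Suspension Credit: +363 days → 8 November 2001.
  Processing Delay Credit: +579 days → 10 June 2003.
Terminal disclaimer: QN-99364 expires on the earlier of 16 March 2003 and 10 June 2003.

2003-03-16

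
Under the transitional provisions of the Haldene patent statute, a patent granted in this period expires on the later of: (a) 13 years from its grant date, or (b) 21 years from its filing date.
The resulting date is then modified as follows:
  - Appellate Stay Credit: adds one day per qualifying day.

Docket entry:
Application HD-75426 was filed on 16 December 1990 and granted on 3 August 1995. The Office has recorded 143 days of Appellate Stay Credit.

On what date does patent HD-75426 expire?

May 7, 2012

(a) grant + 13 years → 3 August 2008.
(b) filing + 21 years → 16 December 2011.
Later of the two: 16 December 2011.
Appellate Stay Credit: +143 days → 7 May 2012.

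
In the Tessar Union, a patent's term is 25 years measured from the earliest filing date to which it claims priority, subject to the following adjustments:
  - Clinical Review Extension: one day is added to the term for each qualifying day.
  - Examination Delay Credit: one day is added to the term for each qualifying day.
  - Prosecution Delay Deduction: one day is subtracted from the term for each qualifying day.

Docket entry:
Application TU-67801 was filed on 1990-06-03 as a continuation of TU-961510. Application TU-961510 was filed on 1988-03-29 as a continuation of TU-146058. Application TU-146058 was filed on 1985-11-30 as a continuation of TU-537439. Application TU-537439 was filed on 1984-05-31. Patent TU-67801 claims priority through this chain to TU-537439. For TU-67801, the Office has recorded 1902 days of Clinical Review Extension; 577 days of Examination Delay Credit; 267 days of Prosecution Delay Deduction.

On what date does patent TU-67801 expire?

Earliest priority filing: 31 May 1984.
Base term: 31 May 1984 + 25 years → 31 May 2009.
Clinical Review Extension: +1902 days → 15 August 2014.
Examination Delay Credit: +577 days → 14 March 2016.
Prosecution Delay Deduction: −267 days → 21 June 2015.

June 21, 2015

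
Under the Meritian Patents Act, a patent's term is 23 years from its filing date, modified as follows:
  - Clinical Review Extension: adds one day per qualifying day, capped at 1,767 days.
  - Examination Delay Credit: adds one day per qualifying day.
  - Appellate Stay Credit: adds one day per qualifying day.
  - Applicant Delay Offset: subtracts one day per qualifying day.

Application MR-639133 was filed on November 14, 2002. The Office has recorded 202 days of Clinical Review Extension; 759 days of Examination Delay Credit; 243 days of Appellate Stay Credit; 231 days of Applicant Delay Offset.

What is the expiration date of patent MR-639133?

July 14, 2028

Base term: filing date + 23 years → 14 November 2025.
Clinical Review Extension: 202 days (within the 1767-day cap) → +202 days → 4 June 2026.
Examination Delay Credit: +759 days → 2 July 2028.
Appellate Stay Credit: +243 days → 2 March 2029.
Applicant Delay Offset: −231 days → 14 July 2028.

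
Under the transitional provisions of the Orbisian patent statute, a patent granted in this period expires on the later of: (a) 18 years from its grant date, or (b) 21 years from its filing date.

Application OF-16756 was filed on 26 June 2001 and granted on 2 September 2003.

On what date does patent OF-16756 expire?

(a) grant + 18 years → 2 September 2021.
(b) filing + 21 years → 26 June 2022.
Later of the two: 26 June 2022.

June 26, 2022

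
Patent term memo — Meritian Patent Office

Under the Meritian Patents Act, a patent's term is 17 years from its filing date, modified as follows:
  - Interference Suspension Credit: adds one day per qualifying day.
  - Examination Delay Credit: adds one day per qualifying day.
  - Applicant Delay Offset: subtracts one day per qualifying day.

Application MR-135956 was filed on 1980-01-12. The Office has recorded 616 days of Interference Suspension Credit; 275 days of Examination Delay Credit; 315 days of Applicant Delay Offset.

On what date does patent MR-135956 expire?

August 11, 1998

Base term: filing date + 17 years → 12 January 1997.
Interference Suspension Credit: +616 days → 20 September 1998.
Examination Delay Credit: +275 days → 22 June 1999.
Applicant Delay Offset: −315 days → 11 August 1998.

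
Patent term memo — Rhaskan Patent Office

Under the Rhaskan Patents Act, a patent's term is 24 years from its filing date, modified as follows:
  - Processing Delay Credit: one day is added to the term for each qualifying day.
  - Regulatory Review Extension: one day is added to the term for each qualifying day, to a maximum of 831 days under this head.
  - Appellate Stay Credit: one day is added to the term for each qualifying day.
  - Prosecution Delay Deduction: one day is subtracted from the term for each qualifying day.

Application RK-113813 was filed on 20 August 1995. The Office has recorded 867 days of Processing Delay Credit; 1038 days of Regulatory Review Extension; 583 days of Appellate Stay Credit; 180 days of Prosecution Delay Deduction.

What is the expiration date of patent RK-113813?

Base term: filing date + 24 years → 20 August 2019.
Processing Delay Credit: +867 days → 3 January 2022.
Regulatory Review Extension: 1038 days claimed exceeds the 831-day cap, so +831 days → 13 April 2024.
Appellate Stay Credit: +583 days → 17 November 2025.
Prosecution Delay Deduction: −180 days → 21 May 2025.

2025-05-21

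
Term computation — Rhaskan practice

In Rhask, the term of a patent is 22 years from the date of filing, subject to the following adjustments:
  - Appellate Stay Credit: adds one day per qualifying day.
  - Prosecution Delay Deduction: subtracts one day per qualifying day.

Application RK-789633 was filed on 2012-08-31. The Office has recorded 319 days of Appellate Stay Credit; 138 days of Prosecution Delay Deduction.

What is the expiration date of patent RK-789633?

Base term: filing date + 22 years → 31 August 2034.
Appellate Stay Credit: +319 days → 16 July 2035.
Prosecution Delay Deduction: −138 days → 28 February 2035.

2035-02-28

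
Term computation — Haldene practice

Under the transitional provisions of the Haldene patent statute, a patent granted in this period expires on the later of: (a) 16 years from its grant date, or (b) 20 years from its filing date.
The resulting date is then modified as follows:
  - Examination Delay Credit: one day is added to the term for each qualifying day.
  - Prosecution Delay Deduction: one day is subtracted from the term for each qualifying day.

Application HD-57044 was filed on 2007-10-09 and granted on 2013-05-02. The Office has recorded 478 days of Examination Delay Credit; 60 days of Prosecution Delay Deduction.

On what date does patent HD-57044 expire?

June 24, 2030

(a) grant + 16 years → 2 May 2029.
(b) filing + 20 years → 9 October 2027.
Later of the two: 2 May 2029.
Examination Delay Credit: +478 days → 23 August 2030.
Prosecution Delay Deduction: −60 days → 24 June 2030.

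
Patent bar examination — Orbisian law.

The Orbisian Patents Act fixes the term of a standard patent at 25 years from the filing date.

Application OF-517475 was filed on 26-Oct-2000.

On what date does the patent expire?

Filing date + 25 years → 26 October 2025.

October 26, 2025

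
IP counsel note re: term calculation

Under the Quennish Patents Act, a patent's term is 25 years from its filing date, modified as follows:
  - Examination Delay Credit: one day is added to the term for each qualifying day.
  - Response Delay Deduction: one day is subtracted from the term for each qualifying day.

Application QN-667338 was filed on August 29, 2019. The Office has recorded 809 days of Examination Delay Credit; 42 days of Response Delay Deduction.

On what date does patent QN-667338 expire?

Base term: filing date + 25 years → 29 August 2044.
Examination Delay Credit: +809 days → 16 November 2046.
Response Delay Deduction: −42 days → 5 October 2046.

October 5, 2046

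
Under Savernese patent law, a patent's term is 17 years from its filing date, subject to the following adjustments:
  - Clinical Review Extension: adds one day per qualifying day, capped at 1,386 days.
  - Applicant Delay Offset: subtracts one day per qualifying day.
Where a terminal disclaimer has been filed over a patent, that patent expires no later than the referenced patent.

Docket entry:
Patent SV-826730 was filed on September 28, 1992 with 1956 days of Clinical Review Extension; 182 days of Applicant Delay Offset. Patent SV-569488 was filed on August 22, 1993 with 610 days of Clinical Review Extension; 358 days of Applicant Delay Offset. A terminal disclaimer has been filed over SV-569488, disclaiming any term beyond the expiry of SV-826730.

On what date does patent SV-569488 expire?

2011-05-01

Natural term of SV-569488:
  Base: filing + 17 years → 22 August 2010.
  Clinical Review Extension: 610 days (within the 1386-day cap) → +610 days → 23 April 2012.
  Applicant Delay Offset: −358 days → 1 May 2011.
Expiry of referenced patent SV-826730:
  Base: filing + 17 years → 28 September 2009.
  Clinical Review Extension: 1956 days claimed exceeds the 1386-day cap, so +1386 days → 15 July 2013.
  Applicant Delay Offset: −182 days → 14 January 2013.
Terminal disclaimer: SV-569488 expires on the earlier of 1 May 2011 and 14 January 2013.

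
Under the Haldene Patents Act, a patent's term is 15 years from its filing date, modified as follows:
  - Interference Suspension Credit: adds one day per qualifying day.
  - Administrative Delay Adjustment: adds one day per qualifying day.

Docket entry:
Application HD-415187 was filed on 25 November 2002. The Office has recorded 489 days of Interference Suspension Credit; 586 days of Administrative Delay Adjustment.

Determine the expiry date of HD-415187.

November 4, 2020

Base term: filing date + 15 years → 25 November 2017.
Interference Suspension Credit: +489 days → 29 March 2019.
Administrative Delay Adjustment: +586 days → 4 November 2020.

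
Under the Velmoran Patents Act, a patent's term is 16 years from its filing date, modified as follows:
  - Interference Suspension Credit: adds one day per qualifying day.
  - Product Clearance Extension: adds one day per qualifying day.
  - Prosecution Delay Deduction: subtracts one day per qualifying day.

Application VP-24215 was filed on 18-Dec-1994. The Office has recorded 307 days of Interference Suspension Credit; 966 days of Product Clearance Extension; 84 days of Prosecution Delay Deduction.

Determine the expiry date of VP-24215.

Base term: filing date + 16 years → 18 December 2010.
Interference Suspension Credit: +307 days → 21 October 2011.
Product Clearance Extension: +966 days → 13 June 2014.
Prosecution Delay Deduction: −84 days → 21 March 2014.

2014-03-21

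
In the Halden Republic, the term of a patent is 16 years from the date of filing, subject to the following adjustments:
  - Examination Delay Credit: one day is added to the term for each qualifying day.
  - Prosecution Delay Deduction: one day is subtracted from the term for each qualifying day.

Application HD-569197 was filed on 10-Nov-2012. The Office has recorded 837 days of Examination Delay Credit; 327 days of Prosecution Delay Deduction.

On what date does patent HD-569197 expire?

Base term: filing date + 16 years → 10 November 2028.
Examination Delay Credit: +837 days → 25 February 2031.
Prosecution Delay Deduction: −327 days → 4 April 2030.

April 4, 2030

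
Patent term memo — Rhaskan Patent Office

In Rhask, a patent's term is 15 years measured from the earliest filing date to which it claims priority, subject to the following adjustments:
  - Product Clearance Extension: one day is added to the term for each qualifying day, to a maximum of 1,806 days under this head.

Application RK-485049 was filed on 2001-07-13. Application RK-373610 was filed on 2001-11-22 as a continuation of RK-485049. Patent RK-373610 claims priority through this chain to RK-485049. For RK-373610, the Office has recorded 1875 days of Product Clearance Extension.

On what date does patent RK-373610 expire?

Earliest priority filing: 13 July 2001.
Base term: 13 July 2001 + 15 years → 13 July 2016.
Product Clearance Extension: 1875 days claimed exceeds the 1806-day cap, so +1806 days → 23 June 2021.

2021-06-23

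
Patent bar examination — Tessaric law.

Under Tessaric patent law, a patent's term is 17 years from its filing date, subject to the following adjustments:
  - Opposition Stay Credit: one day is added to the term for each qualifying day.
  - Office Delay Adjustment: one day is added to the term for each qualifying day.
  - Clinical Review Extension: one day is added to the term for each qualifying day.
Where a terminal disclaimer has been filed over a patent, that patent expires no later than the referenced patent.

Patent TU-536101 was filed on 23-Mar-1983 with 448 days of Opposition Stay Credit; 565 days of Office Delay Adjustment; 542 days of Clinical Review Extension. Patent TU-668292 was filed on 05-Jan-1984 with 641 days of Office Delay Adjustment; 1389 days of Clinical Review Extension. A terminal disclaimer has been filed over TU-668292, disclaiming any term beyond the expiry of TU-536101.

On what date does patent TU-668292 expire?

2004-06-25

Natural term of TU-668292:
  Base: filing + 17 years → 5 January 2001.
  Office Delay Adjustment: +641 days → 8 October 2002.
  Clinical Review Extension: +1389 days → 28 July 2006.
Expiry of referenced patent TU-536101:
  Base: filing + 17 years → 23 March 2000.
  Opposition Stay Credit: +448 days → 14 June 2001.
  Office Delay Adjustment: +565 days → 31 December 2002.
  Clinical Review Extension: +542 days → 25 June 2004.
Terminal disclaimer: TU-668292 expires on the earlier of 28 July 2006 and 25 June 2004.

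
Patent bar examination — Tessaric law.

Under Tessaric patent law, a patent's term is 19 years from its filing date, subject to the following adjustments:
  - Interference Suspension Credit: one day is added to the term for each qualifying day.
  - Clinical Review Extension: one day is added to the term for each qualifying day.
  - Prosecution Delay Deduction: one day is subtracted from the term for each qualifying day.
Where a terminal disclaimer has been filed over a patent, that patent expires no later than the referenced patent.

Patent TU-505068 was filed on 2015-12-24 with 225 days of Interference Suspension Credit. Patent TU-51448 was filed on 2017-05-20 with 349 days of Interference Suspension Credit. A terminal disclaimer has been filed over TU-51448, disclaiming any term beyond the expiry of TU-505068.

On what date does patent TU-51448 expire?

August 6, 2035

Natural term of TU-51448:
  Base: filing + 19 years → 20 May 2036.
  Interference Suspension Credit: +349 days → 4 May 2037.
Expiry of referenced patent TU-505068:
  Base: filing + 19 years → 24 December 2034.
  Interference Suspension Credit: +225 days → 6 August 2035.
Terminal disclaimer: TU-51448 expires on the earlier of 4 May 2037 and 6 August 2035.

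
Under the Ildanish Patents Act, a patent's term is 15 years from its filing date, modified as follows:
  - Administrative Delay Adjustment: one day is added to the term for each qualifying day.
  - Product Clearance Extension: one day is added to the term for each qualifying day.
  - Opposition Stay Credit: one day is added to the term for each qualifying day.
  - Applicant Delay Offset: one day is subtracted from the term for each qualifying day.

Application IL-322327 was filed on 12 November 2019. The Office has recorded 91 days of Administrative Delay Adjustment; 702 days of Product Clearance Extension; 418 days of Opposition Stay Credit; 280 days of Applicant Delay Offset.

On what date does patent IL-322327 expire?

Base term: filing date + 15 years → 12 November 2034.
Administrative Delay Adjustment: +91 days → 11 February 2035.
Product Clearance Extension: +702 days → 13 January 2037.
Opposition Stay Credit: +418 days → 7 March 2038.
Applicant Delay Offset: −280 days → 31 May 2037.

2037-05-31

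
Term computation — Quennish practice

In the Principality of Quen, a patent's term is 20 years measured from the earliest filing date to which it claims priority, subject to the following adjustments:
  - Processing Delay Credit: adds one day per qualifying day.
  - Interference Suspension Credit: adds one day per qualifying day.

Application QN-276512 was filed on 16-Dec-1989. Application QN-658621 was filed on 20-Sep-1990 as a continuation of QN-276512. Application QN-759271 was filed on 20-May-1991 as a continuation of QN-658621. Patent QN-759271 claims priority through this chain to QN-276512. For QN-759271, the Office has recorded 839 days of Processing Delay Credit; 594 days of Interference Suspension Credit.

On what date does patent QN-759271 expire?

Earliest priority filing: 16 December 1989.
Base term: 16 December 1989 + 20 years → 16 December 2009.
Processing Delay Credit: +839 days → 3 April 2012.
Interference Suspension Credit: +594 days → 18 November 2013.

2013-11-18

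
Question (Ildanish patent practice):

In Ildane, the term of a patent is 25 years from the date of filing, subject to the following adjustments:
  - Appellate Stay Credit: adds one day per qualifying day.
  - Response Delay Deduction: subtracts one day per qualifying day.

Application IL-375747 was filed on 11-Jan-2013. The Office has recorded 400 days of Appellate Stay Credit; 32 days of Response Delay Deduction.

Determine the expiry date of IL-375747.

2039-01-14

Base term: filing date + 25 years → 11 January 2038.
Appellate Stay Credit: +400 days → 15 February 2039.
Response Delay Deduction: −32 days → 14 January 2039.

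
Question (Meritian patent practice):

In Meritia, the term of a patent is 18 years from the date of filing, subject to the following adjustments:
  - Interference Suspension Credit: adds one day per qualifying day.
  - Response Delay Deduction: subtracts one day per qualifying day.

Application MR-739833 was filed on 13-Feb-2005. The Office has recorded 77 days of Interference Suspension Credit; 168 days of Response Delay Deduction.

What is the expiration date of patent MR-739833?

2022-11-14

Base term: filing date + 18 years → 13 February 2023.
Interference Suspension Credit: +77 days → 1 May 2023.
Response Delay Deduction: −168 days → 14 November 2022.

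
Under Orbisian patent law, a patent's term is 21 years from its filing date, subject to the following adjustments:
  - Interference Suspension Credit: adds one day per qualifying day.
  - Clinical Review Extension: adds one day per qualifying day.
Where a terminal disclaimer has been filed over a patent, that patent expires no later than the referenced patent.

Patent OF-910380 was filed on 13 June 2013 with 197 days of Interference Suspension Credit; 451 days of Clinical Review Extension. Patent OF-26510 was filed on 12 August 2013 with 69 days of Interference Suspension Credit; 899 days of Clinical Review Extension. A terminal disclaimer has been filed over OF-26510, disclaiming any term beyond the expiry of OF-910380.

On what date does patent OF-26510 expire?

March 22, 2036

Natural term of OF-26510:
  Base: filing + 21 years → 12 August 2034.
  Interference Suspension Credit: +69 days → 20 October 2034.
  Clinical Review Extension: +899 days → 6 April 2037.
Expiry of referenced patent OF-910380:
  Base: filing + 21 years → 13 June 2034.
  Interference Suspension Credit: +197 days → 27 December 2034.
  Clinical Review Extension: +451 days → 22 March 2036.
Terminal disclaimer: OF-26510 expires on the earlier of 6 April 2037 and 22 March 2036.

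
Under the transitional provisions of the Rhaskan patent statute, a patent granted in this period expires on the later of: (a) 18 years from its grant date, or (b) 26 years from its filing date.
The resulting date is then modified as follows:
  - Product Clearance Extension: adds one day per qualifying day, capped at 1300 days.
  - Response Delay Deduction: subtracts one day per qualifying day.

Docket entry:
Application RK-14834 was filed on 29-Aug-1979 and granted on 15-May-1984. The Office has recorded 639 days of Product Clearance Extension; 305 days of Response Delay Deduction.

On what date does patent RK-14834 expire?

(a) grant + 18 years → 15 May 2002.
(b) filing + 26 years → 29 August 2005.
Later of the two: 29 August 2005.
Product Clearance Extension: 639 days (within the 1300-day cap) → +639 days → 30 May 2007.
Response Delay Deduction: −305 days → 29 July 2006.

2006-07-29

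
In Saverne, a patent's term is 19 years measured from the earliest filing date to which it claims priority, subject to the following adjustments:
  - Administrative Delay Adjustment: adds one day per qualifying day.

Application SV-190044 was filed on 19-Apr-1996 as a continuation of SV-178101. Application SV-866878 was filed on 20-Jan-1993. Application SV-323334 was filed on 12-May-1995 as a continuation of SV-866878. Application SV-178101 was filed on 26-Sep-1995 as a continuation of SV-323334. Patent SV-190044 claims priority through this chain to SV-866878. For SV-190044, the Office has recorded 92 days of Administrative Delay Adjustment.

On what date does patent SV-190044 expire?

Earliest priority filing: 20 January 1993.
Base term: 20 January 1993 + 19 years → 20 January 2012.
Administrative Delay Adjustment: +92 days → 21 April 2012.

2012-04-21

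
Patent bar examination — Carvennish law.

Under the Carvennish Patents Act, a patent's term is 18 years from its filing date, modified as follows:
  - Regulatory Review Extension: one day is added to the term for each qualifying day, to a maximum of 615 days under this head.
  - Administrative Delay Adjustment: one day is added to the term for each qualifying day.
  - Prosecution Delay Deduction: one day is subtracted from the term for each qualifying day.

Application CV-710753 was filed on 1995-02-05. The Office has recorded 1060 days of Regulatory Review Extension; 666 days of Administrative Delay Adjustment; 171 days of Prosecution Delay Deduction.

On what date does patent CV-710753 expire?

2016-02-20

Base term: filing date + 18 years → 5 February 2013.
Regulatory Review Extension: 1060 days claimed exceeds the 615-day cap, so +615 days → 13 October 2014.
Administrative Delay Adjustment: +666 days → 9 August 2016.
Prosecution Delay Deduction: −171 days → 20 February 2016.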